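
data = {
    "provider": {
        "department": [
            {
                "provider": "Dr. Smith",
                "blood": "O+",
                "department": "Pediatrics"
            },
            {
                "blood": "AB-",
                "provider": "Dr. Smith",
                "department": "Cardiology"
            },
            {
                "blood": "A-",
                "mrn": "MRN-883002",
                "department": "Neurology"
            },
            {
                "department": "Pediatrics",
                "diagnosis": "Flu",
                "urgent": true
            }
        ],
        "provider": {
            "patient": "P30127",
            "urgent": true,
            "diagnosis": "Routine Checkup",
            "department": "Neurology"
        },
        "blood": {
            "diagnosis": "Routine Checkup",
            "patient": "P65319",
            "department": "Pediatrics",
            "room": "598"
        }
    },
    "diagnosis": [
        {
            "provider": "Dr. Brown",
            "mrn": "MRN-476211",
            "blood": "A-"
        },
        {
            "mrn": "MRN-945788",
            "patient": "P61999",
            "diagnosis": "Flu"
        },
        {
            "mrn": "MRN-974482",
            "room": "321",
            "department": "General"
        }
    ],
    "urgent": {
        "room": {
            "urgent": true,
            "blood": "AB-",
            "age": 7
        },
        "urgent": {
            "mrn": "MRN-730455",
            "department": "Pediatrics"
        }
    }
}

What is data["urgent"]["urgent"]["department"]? "Pediatrics"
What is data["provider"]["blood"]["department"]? "Pediatrics"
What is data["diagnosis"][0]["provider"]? "Dr. Brown"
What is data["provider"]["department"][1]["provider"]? "Dr. Smith"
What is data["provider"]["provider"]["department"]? "Neurology"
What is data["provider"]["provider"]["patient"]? "P30127"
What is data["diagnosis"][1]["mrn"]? "MRN-945788"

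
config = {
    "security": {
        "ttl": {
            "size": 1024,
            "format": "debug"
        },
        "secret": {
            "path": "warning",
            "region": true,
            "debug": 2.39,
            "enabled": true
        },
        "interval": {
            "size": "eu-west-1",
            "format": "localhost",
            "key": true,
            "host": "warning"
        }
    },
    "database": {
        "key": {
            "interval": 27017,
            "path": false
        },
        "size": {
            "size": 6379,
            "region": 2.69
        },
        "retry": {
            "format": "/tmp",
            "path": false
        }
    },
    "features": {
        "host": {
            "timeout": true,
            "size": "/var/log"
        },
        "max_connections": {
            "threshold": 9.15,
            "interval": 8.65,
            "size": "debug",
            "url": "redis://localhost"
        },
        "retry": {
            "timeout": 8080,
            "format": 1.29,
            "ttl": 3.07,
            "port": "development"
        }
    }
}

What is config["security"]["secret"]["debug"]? 2.39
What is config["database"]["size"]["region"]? 2.69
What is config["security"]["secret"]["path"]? "warning"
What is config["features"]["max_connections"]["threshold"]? 9.15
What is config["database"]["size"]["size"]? 6379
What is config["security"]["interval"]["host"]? "warning"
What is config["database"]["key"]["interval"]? 27017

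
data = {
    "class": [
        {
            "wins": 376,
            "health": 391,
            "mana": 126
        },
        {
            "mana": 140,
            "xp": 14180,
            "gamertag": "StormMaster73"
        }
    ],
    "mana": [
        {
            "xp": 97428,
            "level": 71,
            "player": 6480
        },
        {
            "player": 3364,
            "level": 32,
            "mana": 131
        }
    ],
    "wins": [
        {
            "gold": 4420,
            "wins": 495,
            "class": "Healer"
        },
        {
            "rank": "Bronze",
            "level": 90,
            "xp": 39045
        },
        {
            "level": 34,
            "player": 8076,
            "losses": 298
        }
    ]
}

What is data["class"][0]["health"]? 391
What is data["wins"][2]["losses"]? 298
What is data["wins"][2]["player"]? 8076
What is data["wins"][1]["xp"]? 39045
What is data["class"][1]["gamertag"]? "StormMaster73"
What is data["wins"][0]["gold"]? 4420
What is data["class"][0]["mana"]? 126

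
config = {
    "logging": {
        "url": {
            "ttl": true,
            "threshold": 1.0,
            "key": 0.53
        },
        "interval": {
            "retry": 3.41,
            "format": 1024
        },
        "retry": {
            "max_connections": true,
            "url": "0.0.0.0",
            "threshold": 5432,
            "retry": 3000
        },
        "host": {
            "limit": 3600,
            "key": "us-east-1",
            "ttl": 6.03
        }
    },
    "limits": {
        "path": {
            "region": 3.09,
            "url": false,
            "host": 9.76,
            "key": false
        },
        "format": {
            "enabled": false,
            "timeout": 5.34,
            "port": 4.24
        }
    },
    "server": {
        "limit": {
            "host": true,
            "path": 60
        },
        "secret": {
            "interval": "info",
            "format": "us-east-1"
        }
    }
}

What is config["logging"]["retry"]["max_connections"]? True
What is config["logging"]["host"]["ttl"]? 6.03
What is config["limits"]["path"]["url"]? False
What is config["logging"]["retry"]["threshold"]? 5432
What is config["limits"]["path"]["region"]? 3.09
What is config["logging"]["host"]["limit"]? 3600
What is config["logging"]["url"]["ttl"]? True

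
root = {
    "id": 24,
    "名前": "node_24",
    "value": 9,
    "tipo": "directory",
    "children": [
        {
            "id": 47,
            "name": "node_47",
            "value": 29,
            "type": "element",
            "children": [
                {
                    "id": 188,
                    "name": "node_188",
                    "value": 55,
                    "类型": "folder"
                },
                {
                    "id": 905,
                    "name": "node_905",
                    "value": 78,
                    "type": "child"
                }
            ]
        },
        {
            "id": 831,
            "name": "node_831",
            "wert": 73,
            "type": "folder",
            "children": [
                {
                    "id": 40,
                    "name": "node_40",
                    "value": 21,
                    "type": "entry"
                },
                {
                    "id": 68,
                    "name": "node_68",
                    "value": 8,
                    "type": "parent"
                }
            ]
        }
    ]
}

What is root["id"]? 24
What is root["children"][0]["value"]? 29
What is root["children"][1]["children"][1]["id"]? 68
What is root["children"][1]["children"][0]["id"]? 40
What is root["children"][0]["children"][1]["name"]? "node_905"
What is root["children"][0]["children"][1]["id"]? 905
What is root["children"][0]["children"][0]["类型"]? "folder"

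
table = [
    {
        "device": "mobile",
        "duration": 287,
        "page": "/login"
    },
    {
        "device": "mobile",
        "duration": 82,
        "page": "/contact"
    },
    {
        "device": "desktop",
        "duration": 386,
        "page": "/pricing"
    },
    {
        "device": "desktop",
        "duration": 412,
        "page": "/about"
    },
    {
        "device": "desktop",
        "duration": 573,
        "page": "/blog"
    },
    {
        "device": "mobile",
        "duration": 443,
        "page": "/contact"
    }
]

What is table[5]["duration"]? 443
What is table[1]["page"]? "/contact"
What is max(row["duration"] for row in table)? 573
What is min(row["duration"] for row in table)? 82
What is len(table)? 6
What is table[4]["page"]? "/blog"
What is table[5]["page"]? "/contact"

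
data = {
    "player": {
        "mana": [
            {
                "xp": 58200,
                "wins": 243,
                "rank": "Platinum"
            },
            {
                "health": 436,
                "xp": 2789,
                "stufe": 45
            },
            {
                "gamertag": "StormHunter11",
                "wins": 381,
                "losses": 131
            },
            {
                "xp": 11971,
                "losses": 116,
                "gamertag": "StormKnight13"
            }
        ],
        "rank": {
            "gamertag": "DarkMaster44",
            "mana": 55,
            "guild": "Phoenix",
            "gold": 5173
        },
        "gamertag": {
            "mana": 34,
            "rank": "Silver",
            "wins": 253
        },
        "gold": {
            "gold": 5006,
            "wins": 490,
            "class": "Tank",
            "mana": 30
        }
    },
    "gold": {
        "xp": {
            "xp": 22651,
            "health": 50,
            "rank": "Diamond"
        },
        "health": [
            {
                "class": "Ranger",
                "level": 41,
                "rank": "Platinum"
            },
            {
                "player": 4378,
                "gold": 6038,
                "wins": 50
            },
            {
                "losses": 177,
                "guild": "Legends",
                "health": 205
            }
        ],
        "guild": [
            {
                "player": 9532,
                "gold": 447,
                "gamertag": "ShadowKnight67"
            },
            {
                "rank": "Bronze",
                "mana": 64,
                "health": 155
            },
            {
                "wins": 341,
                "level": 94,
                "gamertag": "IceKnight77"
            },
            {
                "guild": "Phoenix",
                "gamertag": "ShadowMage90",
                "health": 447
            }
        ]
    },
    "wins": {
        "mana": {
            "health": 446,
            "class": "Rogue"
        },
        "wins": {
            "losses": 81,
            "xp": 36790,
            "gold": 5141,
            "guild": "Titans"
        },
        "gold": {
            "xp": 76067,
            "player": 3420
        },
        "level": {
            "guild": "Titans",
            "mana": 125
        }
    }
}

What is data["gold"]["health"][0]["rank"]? "Platinum"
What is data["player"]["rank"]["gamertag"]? "DarkMaster44"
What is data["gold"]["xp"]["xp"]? 22651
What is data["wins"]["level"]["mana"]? 125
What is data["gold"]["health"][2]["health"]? 205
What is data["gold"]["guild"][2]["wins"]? 341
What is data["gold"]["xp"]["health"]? 50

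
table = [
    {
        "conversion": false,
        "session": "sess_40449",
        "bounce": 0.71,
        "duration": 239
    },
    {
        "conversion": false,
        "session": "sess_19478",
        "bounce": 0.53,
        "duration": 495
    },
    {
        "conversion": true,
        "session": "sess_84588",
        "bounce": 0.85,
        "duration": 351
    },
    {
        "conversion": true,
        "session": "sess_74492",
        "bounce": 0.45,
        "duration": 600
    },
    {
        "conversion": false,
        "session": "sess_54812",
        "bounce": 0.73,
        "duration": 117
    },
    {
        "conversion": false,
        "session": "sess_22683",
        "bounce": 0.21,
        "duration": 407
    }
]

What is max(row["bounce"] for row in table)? 0.85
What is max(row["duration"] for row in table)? 600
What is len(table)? 6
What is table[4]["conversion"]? False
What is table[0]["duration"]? 239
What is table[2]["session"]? "sess_84588"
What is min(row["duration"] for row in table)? 117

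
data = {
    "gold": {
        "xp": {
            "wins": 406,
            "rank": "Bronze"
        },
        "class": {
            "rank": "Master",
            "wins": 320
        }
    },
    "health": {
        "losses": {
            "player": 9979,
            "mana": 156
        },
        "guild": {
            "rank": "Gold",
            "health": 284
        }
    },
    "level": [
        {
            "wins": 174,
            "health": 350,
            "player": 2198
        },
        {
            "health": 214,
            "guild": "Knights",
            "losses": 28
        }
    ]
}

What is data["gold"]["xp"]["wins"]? 406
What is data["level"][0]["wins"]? 174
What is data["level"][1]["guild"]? "Knights"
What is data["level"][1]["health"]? 214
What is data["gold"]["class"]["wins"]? 320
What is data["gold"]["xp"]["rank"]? "Bronze"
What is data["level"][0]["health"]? 350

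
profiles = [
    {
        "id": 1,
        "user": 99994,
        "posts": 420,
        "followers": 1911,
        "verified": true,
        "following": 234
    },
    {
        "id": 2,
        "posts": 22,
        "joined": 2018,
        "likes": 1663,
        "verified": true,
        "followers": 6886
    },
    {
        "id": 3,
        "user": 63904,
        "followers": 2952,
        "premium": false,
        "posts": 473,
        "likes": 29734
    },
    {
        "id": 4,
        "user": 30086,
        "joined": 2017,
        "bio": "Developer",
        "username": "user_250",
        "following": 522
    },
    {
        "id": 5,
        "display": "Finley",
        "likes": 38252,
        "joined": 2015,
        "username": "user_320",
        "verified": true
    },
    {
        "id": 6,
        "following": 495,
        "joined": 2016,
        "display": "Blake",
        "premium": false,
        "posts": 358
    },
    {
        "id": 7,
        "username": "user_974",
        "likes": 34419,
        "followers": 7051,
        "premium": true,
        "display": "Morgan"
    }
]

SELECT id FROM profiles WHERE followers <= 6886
[1, 2, 3]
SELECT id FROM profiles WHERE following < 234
[]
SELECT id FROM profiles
[1, 2, 3, 4, 5, 6, 7]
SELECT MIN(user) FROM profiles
30086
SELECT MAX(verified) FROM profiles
True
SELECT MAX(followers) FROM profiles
7051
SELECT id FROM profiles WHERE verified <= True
[1, 2, 5]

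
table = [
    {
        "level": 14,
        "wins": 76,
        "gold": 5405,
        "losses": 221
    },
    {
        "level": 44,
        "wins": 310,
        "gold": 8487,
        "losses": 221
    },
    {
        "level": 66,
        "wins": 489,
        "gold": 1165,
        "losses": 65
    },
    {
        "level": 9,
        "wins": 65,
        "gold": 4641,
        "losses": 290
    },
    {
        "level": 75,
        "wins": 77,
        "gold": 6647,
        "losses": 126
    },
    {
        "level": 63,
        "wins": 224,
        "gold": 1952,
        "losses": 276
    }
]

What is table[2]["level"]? 66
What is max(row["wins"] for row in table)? 489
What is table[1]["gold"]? 8487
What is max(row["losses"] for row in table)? 290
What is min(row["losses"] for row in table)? 65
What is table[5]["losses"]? 276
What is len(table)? 6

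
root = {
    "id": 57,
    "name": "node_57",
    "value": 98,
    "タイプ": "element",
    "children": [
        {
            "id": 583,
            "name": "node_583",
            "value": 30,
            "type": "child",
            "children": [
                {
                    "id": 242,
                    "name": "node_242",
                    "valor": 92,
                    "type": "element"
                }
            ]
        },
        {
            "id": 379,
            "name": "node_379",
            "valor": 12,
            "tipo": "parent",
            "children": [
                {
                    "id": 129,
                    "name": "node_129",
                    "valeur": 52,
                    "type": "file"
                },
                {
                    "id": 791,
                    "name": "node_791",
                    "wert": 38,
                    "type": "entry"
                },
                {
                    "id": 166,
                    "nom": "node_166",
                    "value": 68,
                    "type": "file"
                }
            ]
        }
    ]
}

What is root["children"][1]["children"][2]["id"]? 166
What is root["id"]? 57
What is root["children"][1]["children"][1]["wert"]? 38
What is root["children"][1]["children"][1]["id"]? 791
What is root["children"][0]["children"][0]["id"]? 242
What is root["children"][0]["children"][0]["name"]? "node_242"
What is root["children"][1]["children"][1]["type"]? "entry"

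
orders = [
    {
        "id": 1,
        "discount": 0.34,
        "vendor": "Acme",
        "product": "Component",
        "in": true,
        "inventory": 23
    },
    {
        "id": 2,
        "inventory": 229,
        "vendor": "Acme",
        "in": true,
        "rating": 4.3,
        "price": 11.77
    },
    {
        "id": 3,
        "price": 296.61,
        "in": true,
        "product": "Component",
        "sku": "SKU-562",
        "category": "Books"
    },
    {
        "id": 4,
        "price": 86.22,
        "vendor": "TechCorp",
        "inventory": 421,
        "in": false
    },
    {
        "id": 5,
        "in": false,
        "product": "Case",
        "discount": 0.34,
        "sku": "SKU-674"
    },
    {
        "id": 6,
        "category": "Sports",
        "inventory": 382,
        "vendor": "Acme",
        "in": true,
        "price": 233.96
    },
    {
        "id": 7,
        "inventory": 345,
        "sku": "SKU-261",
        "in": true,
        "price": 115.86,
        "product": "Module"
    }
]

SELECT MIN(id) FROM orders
1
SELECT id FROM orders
[1, 2, 3, 4, 5, 6, 7]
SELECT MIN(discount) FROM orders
0.34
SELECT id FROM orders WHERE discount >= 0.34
[1, 5]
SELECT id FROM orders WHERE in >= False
[1, 2, 3, 4, 5, 6, 7]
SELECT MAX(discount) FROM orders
0.34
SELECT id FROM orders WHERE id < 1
[]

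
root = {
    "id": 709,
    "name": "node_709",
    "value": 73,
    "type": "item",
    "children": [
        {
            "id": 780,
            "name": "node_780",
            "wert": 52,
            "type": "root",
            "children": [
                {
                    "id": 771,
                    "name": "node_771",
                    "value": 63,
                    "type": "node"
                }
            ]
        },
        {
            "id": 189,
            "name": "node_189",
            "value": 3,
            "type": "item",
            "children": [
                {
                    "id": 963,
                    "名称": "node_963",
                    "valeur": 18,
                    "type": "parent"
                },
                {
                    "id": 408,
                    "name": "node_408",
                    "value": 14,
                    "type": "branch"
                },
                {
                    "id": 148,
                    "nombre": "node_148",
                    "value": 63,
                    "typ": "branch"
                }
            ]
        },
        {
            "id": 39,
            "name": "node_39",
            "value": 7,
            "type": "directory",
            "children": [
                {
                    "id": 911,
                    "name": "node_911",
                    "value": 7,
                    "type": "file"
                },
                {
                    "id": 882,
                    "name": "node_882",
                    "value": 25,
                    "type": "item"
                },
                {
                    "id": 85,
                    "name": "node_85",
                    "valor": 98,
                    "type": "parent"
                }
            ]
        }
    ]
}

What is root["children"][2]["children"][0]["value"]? 7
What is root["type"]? "item"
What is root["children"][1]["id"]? 189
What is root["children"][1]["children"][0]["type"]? "parent"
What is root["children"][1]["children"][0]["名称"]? "node_963"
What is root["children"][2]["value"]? 7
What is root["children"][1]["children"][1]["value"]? 14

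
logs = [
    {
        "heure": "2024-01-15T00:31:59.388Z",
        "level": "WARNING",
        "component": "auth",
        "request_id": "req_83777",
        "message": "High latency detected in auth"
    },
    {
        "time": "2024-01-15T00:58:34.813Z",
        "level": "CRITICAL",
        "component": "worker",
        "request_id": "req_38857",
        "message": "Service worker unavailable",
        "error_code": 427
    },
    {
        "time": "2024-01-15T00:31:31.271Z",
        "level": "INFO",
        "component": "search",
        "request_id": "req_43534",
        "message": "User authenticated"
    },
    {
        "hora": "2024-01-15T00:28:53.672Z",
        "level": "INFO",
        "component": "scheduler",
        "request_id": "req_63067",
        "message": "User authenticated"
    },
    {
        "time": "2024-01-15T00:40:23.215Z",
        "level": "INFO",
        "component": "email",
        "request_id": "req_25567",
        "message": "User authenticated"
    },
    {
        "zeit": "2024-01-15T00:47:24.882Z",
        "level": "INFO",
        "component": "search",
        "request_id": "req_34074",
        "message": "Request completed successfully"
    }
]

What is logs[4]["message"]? "User authenticated"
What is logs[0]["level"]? "WARNING"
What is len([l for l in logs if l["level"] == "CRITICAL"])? 1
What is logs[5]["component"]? "search"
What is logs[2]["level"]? "INFO"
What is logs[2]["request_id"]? "req_43534"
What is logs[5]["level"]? "INFO"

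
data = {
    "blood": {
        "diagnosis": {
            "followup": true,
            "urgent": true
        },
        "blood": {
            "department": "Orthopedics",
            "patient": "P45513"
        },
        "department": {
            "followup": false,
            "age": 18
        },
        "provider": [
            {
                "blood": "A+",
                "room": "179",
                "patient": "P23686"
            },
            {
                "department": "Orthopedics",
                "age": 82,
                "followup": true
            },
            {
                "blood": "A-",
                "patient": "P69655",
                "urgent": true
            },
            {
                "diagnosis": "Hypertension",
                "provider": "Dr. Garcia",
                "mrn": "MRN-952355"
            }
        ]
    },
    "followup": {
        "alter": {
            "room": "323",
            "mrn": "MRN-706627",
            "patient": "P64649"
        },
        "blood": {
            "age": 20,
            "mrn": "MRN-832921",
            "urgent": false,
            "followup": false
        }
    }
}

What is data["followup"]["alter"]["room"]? "323"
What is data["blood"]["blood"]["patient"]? "P45513"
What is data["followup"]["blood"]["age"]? 20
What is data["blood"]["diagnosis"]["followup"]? True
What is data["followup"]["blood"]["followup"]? False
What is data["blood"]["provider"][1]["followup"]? True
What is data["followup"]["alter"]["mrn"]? "MRN-706627"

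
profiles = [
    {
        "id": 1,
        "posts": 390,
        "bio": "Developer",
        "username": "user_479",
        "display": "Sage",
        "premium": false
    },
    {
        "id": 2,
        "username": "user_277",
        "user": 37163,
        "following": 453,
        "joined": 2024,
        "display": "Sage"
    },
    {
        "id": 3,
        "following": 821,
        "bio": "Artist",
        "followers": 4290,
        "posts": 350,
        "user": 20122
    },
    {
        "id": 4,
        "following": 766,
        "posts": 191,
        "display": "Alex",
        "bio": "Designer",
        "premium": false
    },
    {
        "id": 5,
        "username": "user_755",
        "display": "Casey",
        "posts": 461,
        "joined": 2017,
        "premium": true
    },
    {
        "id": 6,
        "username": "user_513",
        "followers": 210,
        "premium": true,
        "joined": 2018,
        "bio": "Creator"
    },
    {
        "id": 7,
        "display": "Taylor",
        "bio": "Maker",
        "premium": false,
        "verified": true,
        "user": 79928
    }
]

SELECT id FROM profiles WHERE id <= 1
[1]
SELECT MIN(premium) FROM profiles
False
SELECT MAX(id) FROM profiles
7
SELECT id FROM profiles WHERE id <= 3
[1, 2, 3]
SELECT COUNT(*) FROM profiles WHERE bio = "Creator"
1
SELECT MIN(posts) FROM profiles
191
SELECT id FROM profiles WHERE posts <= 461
[1, 3, 4, 5]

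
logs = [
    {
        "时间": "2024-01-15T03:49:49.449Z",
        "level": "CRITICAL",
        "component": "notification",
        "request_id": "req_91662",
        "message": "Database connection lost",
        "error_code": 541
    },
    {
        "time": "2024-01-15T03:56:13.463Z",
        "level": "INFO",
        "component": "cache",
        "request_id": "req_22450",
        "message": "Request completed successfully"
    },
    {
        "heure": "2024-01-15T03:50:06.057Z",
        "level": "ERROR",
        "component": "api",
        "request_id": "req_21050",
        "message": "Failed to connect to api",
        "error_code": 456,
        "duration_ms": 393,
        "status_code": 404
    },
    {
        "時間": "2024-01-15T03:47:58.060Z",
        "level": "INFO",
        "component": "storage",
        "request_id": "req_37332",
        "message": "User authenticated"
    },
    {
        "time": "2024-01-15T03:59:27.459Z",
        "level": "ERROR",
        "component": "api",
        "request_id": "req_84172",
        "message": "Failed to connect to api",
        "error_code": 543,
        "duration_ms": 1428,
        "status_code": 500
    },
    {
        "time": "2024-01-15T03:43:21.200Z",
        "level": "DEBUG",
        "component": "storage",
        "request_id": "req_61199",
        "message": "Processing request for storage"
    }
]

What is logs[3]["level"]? "INFO"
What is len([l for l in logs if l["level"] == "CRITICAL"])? 1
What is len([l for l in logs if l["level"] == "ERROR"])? 2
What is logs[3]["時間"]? "2024-01-15T03:47:58.060Z"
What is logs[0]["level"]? "CRITICAL"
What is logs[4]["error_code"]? 543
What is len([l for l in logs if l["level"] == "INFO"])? 2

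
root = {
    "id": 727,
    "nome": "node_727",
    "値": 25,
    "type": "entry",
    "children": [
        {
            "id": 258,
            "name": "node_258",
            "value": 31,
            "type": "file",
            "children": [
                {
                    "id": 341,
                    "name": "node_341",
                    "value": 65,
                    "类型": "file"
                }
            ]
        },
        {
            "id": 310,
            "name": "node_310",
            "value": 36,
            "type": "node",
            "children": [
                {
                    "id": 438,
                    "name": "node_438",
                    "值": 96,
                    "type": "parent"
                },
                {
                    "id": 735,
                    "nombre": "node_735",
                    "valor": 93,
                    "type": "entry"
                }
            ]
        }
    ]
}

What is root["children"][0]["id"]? 258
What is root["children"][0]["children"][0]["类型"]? "file"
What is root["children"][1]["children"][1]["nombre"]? "node_735"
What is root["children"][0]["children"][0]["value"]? 65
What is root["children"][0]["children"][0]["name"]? "node_341"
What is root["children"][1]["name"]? "node_310"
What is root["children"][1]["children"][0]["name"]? "node_438"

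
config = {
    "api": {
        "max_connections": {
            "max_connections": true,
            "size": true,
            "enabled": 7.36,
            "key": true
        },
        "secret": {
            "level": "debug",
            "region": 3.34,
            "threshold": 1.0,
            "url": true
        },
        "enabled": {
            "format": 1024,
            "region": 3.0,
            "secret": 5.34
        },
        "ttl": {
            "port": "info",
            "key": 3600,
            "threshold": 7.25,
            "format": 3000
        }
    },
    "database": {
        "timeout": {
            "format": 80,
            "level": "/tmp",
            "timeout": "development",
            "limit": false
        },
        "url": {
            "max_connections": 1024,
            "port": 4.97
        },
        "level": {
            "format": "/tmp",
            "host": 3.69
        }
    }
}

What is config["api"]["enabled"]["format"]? 1024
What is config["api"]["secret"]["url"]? True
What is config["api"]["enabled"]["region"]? 3.0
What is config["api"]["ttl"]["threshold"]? 7.25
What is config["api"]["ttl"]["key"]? 3600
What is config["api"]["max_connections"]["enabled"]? 7.36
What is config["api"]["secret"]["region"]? 3.34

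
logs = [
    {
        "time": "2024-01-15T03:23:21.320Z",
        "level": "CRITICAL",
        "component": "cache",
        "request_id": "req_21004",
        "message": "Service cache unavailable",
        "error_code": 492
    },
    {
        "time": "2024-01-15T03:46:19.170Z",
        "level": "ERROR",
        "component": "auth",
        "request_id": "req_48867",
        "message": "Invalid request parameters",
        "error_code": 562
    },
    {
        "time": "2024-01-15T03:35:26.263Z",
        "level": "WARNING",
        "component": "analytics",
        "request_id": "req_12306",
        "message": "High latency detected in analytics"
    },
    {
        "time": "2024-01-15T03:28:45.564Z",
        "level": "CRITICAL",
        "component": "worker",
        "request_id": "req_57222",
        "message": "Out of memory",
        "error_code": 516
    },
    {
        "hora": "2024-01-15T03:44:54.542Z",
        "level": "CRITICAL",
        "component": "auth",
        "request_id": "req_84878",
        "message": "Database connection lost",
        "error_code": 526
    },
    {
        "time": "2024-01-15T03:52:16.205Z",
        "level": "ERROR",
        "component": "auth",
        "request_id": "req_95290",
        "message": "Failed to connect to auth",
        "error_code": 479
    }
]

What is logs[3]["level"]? "CRITICAL"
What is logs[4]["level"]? "CRITICAL"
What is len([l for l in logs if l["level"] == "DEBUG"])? 0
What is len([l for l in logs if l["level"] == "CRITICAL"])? 3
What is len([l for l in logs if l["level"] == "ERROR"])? 2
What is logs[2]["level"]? "WARNING"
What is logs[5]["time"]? "2024-01-15T03:52:16.205Z"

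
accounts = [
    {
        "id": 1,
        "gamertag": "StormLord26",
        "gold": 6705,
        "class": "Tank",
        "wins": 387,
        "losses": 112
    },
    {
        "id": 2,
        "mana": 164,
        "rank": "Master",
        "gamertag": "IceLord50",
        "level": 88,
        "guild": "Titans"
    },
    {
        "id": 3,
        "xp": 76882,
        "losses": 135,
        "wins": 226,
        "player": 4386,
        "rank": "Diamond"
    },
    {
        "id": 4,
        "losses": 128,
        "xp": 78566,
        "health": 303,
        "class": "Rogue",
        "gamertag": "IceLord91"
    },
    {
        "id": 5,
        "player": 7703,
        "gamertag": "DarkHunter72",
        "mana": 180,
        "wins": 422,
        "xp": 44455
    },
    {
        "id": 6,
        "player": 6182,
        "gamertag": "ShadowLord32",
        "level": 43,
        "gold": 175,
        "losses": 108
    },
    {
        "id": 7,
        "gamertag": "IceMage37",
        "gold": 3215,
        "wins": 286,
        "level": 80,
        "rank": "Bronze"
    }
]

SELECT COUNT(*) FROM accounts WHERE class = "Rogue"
1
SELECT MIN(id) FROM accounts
1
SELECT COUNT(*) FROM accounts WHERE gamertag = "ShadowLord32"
1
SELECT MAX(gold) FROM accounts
6705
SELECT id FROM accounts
[1, 2, 3, 4, 5, 6, 7]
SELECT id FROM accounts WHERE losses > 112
[3, 4]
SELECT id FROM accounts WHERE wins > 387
[5]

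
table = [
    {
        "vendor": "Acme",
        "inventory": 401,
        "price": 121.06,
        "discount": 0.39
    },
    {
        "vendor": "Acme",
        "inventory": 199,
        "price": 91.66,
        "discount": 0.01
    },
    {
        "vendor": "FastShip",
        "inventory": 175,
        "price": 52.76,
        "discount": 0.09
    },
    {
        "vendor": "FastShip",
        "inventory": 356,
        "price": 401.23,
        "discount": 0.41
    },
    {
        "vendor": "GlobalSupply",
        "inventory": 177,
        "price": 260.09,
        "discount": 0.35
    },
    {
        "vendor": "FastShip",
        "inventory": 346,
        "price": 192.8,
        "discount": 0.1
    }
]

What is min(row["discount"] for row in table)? 0.01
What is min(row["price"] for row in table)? 52.76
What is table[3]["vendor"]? "FastShip"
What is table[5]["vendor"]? "FastShip"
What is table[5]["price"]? 192.8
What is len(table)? 6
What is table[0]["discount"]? 0.39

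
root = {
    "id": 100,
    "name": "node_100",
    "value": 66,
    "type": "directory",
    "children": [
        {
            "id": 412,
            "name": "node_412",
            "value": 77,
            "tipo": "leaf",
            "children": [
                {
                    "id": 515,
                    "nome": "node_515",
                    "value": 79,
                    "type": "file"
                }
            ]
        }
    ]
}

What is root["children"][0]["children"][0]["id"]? 515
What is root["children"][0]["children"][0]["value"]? 79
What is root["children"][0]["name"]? "node_412"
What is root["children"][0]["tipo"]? "leaf"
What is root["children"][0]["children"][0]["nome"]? "node_515"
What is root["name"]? "node_100"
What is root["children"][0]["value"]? 77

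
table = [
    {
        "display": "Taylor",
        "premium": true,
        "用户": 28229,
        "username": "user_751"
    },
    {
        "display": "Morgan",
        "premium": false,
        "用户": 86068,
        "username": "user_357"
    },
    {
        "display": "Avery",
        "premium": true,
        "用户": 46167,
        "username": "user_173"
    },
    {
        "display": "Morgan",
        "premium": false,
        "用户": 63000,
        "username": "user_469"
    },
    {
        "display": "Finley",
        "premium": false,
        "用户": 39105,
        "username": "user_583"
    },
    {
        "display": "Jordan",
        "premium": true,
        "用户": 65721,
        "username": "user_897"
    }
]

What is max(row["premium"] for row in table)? True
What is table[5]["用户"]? 65721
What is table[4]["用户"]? 39105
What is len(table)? 6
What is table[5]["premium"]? True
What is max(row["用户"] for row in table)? 86068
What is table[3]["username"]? "user_469"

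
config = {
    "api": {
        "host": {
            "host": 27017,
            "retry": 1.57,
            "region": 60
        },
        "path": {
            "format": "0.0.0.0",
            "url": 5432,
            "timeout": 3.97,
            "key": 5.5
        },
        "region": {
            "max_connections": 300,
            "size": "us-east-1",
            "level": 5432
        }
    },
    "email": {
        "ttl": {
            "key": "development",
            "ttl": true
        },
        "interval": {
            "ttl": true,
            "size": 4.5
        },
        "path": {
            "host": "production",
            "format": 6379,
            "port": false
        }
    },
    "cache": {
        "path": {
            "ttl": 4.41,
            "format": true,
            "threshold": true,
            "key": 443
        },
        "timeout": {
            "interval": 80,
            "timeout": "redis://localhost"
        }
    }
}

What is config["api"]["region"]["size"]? "us-east-1"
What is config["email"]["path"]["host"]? "production"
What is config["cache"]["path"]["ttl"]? 4.41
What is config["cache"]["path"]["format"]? True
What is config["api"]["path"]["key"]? 5.5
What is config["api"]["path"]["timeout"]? 3.97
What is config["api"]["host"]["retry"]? 1.57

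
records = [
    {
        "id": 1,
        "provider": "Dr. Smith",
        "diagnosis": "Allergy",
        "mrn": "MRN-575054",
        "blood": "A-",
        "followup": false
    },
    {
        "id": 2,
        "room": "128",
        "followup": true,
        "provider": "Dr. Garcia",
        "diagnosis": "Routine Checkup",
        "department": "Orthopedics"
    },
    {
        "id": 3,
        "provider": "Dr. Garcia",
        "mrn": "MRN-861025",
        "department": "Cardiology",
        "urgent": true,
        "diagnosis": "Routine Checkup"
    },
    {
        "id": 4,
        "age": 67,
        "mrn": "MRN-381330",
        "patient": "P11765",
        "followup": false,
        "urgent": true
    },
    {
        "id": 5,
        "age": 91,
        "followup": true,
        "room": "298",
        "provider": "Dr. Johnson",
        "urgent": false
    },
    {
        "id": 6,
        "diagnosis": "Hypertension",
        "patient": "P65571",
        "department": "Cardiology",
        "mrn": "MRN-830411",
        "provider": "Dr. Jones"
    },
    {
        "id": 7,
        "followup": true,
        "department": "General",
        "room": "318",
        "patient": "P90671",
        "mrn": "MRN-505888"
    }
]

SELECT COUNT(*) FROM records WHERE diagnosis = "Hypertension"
1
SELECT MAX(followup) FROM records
True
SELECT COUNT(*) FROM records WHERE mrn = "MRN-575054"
1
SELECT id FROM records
[1, 2, 3, 4, 5, 6, 7]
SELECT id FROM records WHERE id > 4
[5, 6, 7]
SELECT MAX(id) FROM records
7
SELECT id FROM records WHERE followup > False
[2, 5, 7]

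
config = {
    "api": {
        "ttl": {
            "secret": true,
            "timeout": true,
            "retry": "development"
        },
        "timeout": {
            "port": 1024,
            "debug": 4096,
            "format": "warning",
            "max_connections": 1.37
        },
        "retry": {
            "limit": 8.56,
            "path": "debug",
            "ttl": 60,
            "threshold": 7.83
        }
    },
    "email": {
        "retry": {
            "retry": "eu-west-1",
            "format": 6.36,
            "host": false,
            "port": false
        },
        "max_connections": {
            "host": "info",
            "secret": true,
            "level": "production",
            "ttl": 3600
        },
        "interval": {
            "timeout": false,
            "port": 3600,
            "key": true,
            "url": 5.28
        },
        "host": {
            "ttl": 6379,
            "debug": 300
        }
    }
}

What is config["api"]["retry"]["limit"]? 8.56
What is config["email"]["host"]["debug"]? 300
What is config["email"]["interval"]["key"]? True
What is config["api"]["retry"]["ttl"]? 60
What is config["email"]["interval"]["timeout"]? False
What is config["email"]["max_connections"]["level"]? "production"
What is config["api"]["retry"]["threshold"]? 7.83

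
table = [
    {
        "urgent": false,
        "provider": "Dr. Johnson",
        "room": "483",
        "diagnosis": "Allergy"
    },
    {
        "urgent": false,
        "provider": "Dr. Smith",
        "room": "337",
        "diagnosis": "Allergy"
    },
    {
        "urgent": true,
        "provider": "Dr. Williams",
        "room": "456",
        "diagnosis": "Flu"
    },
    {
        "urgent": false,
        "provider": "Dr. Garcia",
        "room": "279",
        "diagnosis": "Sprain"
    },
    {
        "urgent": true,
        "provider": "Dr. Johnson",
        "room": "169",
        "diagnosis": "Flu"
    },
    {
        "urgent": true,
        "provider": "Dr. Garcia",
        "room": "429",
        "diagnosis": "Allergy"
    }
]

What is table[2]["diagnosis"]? "Flu"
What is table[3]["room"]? "279"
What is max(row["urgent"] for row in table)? True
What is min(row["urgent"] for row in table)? False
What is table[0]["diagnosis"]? "Allergy"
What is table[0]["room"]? "483"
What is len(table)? 6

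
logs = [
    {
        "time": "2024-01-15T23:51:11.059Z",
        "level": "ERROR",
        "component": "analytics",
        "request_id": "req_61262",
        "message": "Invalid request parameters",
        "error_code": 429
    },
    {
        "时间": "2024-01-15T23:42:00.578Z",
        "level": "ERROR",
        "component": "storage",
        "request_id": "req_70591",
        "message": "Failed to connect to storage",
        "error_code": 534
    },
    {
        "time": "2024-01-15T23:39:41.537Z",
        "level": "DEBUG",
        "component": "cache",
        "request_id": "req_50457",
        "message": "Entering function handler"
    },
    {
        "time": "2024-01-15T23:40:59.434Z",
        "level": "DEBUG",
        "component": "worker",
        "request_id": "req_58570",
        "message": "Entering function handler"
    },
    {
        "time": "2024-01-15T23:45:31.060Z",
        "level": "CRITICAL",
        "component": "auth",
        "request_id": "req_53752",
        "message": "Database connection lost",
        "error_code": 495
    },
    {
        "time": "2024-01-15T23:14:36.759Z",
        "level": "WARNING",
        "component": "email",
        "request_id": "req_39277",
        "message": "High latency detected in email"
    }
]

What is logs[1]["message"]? "Failed to connect to storage"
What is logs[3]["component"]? "worker"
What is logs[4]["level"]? "CRITICAL"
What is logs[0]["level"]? "ERROR"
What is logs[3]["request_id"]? "req_58570"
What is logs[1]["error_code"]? 534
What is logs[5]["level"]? "WARNING"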